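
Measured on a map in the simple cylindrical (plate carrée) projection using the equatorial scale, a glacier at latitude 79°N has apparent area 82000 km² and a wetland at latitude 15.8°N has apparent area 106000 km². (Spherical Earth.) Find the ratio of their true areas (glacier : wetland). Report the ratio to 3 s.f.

On the plate carrée, areal scale = h·k = 1 × sec φ, so true area = apparent × cos φ.
True area of glacier: 82000 × cos(79°) = 82000 × 0.1908 = 15650 km².
True area of wetland: 106000 × cos(15.8°) = 106000 × 0.9622 = 102000 km².
Ratio = 15650 / 102000 ≈ 0.153.

0.153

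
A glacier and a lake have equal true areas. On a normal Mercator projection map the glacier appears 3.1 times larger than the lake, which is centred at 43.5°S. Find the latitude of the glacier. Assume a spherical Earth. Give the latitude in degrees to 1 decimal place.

65.7°

Mercator areal scale is sec²φ, so apparent-area ratio = sec²φ₁ / sec²φ₂ = cos²φ₂ / cos²φ₁.
cos²φ₂ / cos²φ₁ = 3.1  ⇒  cos φ₁ = cos 43.5° / √3.1 = 0.7254/1.761 = 0.4120.
φ₁ = arccos(0.4120) ≈ 65.7°.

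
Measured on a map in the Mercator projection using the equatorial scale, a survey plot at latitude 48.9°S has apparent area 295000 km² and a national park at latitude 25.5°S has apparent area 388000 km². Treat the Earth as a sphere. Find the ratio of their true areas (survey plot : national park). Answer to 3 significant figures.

Since Mercator area scale is 1/cos²φ, the true area equals the apparent area multiplied by cos²φ.
True area of survey plot: 295000 × cos²(48.9°) = 295000 × 0.4321 = 127500 km².
True area of national park: 388000 × cos²(25.5°) = 388000 × 0.8147 = 316100 km².
Ratio = 127500 / 316100 ≈ 0.403.

0.403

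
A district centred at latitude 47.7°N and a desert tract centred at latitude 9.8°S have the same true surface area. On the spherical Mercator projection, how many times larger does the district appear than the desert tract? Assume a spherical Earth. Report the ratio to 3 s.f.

2.14

Mercator areal scale is sec²φ.
At 47.7°: sec²(47.7°) = 1/0.6730² = 2.208.
At 9.8°: sec²(9.8°) = 1/0.9854² = 1.030.
Ratio = 2.208/1.030 = cos²(9.8°)/cos²(47.7°) ≈ 2.14.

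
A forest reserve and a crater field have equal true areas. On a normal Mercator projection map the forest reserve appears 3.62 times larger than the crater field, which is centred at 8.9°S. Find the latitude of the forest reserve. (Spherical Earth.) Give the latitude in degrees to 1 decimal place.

58.7°

For equal true areas on Mercator, apparent areas scale as sec²φ, so the ratio is cos²φ₂ / cos²φ₁.
cos²φ₂ / cos²φ₁ = 3.62  ⇒  cos φ₁ = cos 8.9° / √3.62 = 0.9880/1.903 = 0.5193.
φ₁ = arccos(0.5193) ≈ 58.7°.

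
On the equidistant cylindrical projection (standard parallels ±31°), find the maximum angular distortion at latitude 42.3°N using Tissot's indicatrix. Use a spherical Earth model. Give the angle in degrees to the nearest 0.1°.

8.4°

The equidistant cylindrical projection with φ₀ = 31° has h = 1 (meridians true) and k = cos φ₀ / cos φ along parallels.
At 42.3°: h = 1.000, k = 1.159; principal scales a = 1.159, b = 1.000.
sin(ω/2) = (a − b)/(a + b) = 0.1589/2.159 = 0.07361, so ω = 2 arcsin(0.07361) ≈ 8.4°.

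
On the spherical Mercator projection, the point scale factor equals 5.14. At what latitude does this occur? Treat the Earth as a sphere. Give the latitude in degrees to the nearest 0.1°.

78.8°

Mercator scale is k = sec φ = 1/cos φ.
1/cos φ = 5.14  ⇒  cos φ = 0.1946  ⇒  φ = arccos(0.1946) ≈ 78.8°.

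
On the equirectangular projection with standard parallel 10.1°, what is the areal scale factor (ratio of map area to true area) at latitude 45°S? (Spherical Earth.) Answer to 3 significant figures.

1.39

The equidistant cylindrical projection with φ₀ = 10.1° has h = 1 (meridians true) and k = cos φ₀ / cos φ along parallels.
Areal scale = h·k = 1 × cos φ₀ / cos φ; at 45°, h = 1.000, k = 1.392, so h·k = 1.392.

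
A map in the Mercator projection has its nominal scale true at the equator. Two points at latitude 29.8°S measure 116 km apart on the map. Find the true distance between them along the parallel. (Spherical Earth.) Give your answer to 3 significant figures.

101 km

Mercator is conformal, so the point scale is isotropic: h = k = sec φ = 1/cos φ.
Along the parallel at 29.8°, map distances are exaggerated by k = sec 29.8° = 1.152.
True distance = 116 / 1.152 = 116 × cos 29.8° ≈ 101 km.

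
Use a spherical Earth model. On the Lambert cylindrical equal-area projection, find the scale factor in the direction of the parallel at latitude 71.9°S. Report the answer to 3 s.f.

The Lambert cylindrical equal-area projection is the cylindrical equal-area projection with its standard parallel at the equator (φ₀ = 0). A cylindrical equal-area projection with standard parallel φ₀ has meridian scale h = cos φ / cos φ₀ and parallel scale k = cos φ₀ / cos φ (so areas are preserved, h·k = 1).
k = cos 0° / cos 71.9° = 1.000/0.3107 = 3.219.

3.22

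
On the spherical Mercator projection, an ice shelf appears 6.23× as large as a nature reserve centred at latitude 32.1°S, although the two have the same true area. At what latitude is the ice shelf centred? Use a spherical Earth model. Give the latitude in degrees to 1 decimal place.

For equal true areas on Mercator, apparent areas scale as sec²φ, so the ratio is cos²φ₂ / cos²φ₁.
cos²φ₂ / cos²φ₁ = 6.23  ⇒  cos φ₁ = cos 32.1° / √6.23 = 0.8471/2.496 = 0.3394.
φ₁ = arccos(0.3394) ≈ 70.2°.

70.2°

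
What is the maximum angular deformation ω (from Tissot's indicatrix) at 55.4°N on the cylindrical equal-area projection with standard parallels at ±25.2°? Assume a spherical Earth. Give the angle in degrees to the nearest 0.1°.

For cylindrical equal-area with standard parallel φ₀, h = cos φ / cos φ₀ and k = cos φ₀ / cos φ, so h·k = 1.
At 55.4°: h = 0.6276, k = 1.593; principal scales a = 1.593, b = 0.6276.
sin(ω/2) = (a − b)/(a + b) = 0.9659/2.221 = 0.4349, so ω = 2 arcsin(0.4349) ≈ 51.6°.

51.6°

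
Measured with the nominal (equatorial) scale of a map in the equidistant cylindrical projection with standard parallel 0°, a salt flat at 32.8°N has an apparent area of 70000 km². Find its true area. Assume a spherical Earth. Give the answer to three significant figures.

58800 km²

Plate carrée maps x = Rλ, y = Rφ. The meridian scale is h = 1 and the parallel scale is k = 1/cos φ = sec φ.
Areal scale = h·k = 1 × sec φ; at 32.8°, h = 1.000, k = 1.190, so h·k = 1.190.
True area = apparent / (areal scale) = 70000 / 1.190 ≈ 58800 km².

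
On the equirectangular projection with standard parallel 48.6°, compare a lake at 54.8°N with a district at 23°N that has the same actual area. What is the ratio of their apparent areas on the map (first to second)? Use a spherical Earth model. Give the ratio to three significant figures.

The equidistant cylindrical projection with φ₀ = 48.6° has h = 1 (meridians true) and k = cos φ₀ / cos φ along parallels.
Areal scale at 54.8°: h·k = 1.000 × 1.147 = 1.147.
Areal scale at 23°: h·k = 1.000 × 0.7184 = 0.7184.
Ratio = 1.147/0.7184 ≈ 1.60.

1.60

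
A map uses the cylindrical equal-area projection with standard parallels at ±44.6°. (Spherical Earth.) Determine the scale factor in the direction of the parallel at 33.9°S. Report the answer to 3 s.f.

Cylindrical equal-area (φ₀ = 44.6°): h = cos φ / cos 44.6° along meridians, k = cos 44.6° / cos φ along parallels; h·k = 1.
k = cos 44.6° / cos 33.9° = 0.7120/0.8300 = 0.8579.

0.858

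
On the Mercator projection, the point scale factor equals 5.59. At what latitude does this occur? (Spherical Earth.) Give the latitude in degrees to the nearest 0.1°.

Mercator scale is k = sec φ = 1/cos φ.
1/cos φ = 5.59  ⇒  cos φ = 0.1789  ⇒  φ = arccos(0.1789) ≈ 79.7°.

79.7°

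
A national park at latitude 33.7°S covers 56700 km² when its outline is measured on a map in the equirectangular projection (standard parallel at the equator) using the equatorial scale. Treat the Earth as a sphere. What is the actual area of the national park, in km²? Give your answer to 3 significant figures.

47200 km²

Plate carrée maps x = Rλ, y = Rφ. The meridian scale is h = 1 and the parallel scale is k = 1/cos φ = sec φ.
Areal scale = h·k = 1 × sec φ; at 33.7°, h = 1.000, k = 1.202, so h·k = 1.202.
True area = apparent / (areal scale) = 56700 / 1.202 ≈ 47200 km².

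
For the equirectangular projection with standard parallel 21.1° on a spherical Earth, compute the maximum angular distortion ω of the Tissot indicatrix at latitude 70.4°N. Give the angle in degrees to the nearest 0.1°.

In the equirectangular projection with standard parallel φ₀ = 21.1° (x = Rλ cos φ₀, y = Rφ), meridians are true-scale (h = 1) and the parallel scale is k = cos φ₀ / cos φ.
At 70.4°: h = 1.000, k = 2.781; principal scales a = 2.781, b = 1.000.
sin(ω/2) = (a − b)/(a + b) = 1.781/3.781 = 0.4711, so ω = 2 arcsin(0.4711) ≈ 56.2°.

56.2°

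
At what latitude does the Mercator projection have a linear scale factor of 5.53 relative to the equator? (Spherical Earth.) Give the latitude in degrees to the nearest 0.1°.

79.6°

Mercator scale is k = sec φ = 1/cos φ.
1/cos φ = 5.53  ⇒  cos φ = 0.1808  ⇒  φ = arccos(0.1808) ≈ 79.6°.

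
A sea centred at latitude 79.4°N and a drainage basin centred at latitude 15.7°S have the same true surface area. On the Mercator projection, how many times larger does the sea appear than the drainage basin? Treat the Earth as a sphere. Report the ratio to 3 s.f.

Mercator is conformal with k = sec φ, so areal scale = k² = sec²φ.
At 79.4°: sec²(79.4°) = 1/0.1840² = 29.55.
At 15.7°: sec²(15.7°) = 1/0.9627² = 1.079.
Ratio = 29.55/1.079 = cos²(15.7°)/cos²(79.4°) ≈ 27.4.

27.4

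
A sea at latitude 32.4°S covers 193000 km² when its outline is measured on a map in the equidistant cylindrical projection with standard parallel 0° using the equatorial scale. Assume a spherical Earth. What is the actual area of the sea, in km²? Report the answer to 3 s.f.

Plate carrée maps x = Rλ, y = Rφ. The meridian scale is h = 1 and the parallel scale is k = 1/cos φ = sec φ.
Areal scale = h·k = 1 × sec φ; at 32.4°, h = 1.000, k = 1.184, so h·k = 1.184.
True area = apparent / (areal scale) = 193000 / 1.184 ≈ 163000 km².

163000 km²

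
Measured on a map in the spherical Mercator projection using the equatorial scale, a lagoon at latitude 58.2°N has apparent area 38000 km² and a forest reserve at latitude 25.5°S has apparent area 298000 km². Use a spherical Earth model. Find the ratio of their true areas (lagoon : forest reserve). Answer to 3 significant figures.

0.0435

Mercator's areal exaggeration is sec²φ; hence true area = (apparent area) · cos²φ.
True area of lagoon: 38000 × cos²(58.2°) = 38000 × 0.2777 = 10550 km².
True area of forest reserve: 298000 × cos²(25.5°) = 298000 × 0.8147 = 242800 km².
Ratio = 10550 / 242800 ≈ 0.0435.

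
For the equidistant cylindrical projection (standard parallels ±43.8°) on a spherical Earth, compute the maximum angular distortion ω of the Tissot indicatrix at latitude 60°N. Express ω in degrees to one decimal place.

20.9°

The equidistant cylindrical projection with φ₀ = 43.8° has h = 1 (meridians true) and k = cos φ₀ / cos φ along parallels.
At 60°: h = 1.000, k = 1.444; principal scales a = 1.444, b = 1.000.
sin(ω/2) = (a − b)/(a + b) = 0.4435/2.444 = 0.1815, so ω = 2 arcsin(0.1815) ≈ 20.9°.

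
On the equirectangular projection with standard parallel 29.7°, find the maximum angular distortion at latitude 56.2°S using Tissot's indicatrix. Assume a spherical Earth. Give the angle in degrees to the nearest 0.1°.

25.3°

The equidistant cylindrical projection with φ₀ = 29.7° has h = 1 (meridians true) and k = cos φ₀ / cos φ along parallels.
At 56.2°: h = 1.000, k = 1.561; principal scales a = 1.561, b = 1.000.
sin(ω/2) = (a − b)/(a + b) = 0.5615/2.561 = 0.2192, so ω = 2 arcsin(0.2192) ≈ 25.3°.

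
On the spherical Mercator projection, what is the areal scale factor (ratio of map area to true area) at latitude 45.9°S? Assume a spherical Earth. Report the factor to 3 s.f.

Mercator is conformal, so the point scale is isotropic: h = k = sec φ = 1/cos φ.
Areal scale = k² = sec²φ = 1/cos²(45.9°) = 1/0.6959² = 2.065.

2.06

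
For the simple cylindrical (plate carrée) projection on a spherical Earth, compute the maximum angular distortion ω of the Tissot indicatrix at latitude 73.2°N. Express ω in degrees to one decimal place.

66.9°

For the equirectangular projection with φ₀ = 0 (plate carrée), h = 1 along meridians and k = sec φ along parallels.
At 73.2°: h = 1.000, k = 3.460; principal scales a = 3.460, b = 1.000.
sin(ω/2) = (a − b)/(a + b) = 2.460/4.460 = 0.5516, so ω = 2 arcsin(0.5516) ≈ 66.9°.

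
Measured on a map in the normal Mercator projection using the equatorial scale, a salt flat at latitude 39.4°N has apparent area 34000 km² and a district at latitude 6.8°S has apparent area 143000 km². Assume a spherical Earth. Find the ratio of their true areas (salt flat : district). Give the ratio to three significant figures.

0.144

Since Mercator area scale is 1/cos²φ, the true area equals the apparent area multiplied by cos²φ.
True area of salt flat: 34000 × cos²(39.4°) = 34000 × 0.5971 = 20300 km².
True area of district: 143000 × cos²(6.8°) = 143000 × 0.9860 = 141000 km².
Ratio = 20300 / 141000 ≈ 0.144.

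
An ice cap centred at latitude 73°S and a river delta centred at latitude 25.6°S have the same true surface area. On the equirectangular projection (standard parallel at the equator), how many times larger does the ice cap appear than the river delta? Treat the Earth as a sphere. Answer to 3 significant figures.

3.08

In the plate carrée (x = Rλ, y = Rφ), meridians are true-scale (h = 1) and parallels are stretched by k = sec φ.
Areal scale at 73°: h·k = 1.000 × 3.420 = 3.420.
Areal scale at 25.6°: h·k = 1.000 × 1.109 = 1.109.
Ratio = 3.420/1.109 ≈ 3.08.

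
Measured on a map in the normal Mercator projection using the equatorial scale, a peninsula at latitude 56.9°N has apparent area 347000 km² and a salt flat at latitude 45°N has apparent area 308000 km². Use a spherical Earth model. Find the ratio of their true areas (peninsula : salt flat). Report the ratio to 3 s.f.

0.672

Since Mercator area scale is 1/cos²φ, the true area equals the apparent area multiplied by cos²φ.
True area of peninsula: 347000 × cos²(56.9°) = 347000 × 0.2982 = 103500 km².
True area of salt flat: 308000 × cos²(45°) = 308000 × 0.5000 = 154000 km².
Ratio = 103500 / 154000 ≈ 0.672.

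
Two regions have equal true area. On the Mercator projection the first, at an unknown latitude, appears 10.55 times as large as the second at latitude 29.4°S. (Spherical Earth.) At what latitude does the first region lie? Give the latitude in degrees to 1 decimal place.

For equal true areas on Mercator, apparent areas scale as sec²φ, so the ratio is cos²φ₂ / cos²φ₁.
cos²φ₂ / cos²φ₁ = 10.55  ⇒  cos φ₁ = cos 29.4° / √10.55 = 0.8712/3.248 = 0.2682.
φ₁ = arccos(0.2682) ≈ 74.4°.

74.4°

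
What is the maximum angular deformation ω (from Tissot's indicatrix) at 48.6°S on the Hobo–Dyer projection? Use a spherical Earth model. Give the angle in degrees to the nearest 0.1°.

Hobo–Dyer is a cylindrical equal-area projection with standard parallels at ±37.5°. A cylindrical equal-area projection with standard parallel φ₀ has meridian scale h = cos φ / cos φ₀ and parallel scale k = cos φ₀ / cos φ (so areas are preserved, h·k = 1).
At 48.6°: h = 0.8336, k = 1.200; principal scales a = 1.200, b = 0.8336.
sin(ω/2) = (a − b)/(a + b) = 0.3661/2.033 = 0.1801, so ω = 2 arcsin(0.1801) ≈ 20.7°.

20.7°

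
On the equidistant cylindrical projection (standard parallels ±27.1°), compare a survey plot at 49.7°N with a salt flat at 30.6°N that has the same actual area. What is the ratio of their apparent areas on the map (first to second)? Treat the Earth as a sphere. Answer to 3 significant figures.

The equidistant cylindrical projection with φ₀ = 27.1° has h = 1 (meridians true) and k = cos φ₀ / cos φ along parallels.
Areal scale at 49.7°: h·k = 1.000 × 1.376 = 1.376.
Areal scale at 30.6°: h·k = 1.000 × 1.034 = 1.034.
Ratio = 1.376/1.034 ≈ 1.33.

1.33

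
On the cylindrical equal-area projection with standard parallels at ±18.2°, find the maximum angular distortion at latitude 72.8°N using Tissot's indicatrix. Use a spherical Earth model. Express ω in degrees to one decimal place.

For cylindrical equal-area with standard parallel φ₀, h = cos φ / cos φ₀ and k = cos φ₀ / cos φ, so h·k = 1.
At 72.8°: h = 0.3113, k = 3.213; principal scales a = 3.213, b = 0.3113.
sin(ω/2) = (a − b)/(a + b) = 2.901/3.524 = 0.8233, so ω = 2 arcsin(0.8233) ≈ 110.8°.

110.8°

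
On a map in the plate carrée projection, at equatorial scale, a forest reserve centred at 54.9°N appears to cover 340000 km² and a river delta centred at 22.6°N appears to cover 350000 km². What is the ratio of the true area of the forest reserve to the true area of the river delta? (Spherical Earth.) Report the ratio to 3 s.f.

On the plate carrée, areal scale = h·k = 1 × sec φ, so true area = apparent × cos φ.
True area of forest reserve: 340000 × cos(54.9°) = 340000 × 0.5750 = 195500 km².
True area of river delta: 350000 × cos(22.6°) = 350000 × 0.9232 = 323100 km².
Ratio = 195500 / 323100 ≈ 0.605.

0.605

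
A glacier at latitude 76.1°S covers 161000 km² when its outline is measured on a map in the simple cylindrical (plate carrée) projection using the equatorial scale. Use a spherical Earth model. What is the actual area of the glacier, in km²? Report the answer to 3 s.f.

38700 km²

Plate carrée maps x = Rλ, y = Rφ. The meridian scale is h = 1 and the parallel scale is k = 1/cos φ = sec φ.
Areal scale = h·k = 1 × sec φ; at 76.1°, h = 1.000, k = 4.163, so h·k = 4.163.
True area = apparent / (areal scale) = 161000 / 4.163 ≈ 38700 km².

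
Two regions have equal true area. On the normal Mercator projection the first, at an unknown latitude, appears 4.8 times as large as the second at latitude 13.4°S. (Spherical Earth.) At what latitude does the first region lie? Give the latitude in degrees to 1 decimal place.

For equal true areas on Mercator, apparent areas scale as sec²φ, so the ratio is cos²φ₂ / cos²φ₁.
cos²φ₂ / cos²φ₁ = 4.8  ⇒  cos φ₁ = cos 13.4° / √4.8 = 0.9728/2.191 = 0.4440.
φ₁ = arccos(0.4440) ≈ 63.6°.

63.6°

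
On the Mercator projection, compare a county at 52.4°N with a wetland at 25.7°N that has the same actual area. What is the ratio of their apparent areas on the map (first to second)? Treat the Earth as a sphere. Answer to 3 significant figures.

On Mercator, area is exaggerated by sec²φ = 1/cos²φ.
At 52.4°: sec²(52.4°) = 1/0.6101² = 2.686.
At 25.7°: sec²(25.7°) = 1/0.9011² = 1.232.
Ratio = 2.686/1.232 = cos²(25.7°)/cos²(52.4°) ≈ 2.18.

2.18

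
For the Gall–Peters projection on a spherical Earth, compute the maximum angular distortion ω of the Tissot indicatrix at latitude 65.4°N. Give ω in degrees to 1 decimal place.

The Gall–Peters projection is cylindrical equal-area with φ₀ = 45°. A cylindrical equal-area projection with standard parallel φ₀ has meridian scale h = cos φ / cos φ₀ and parallel scale k = cos φ₀ / cos φ (so areas are preserved, h·k = 1).
At 65.4°: h = 0.5887, k = 1.699; principal scales a = 1.699, b = 0.5887.
sin(ω/2) = (a − b)/(a + b) = 1.110/2.287 = 0.4852, so ω = 2 arcsin(0.4852) ≈ 58.1°.

58.1°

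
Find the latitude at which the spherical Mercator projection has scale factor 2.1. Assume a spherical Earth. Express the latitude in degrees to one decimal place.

Mercator scale is k = sec φ = 1/cos φ.
1/cos φ = 2.1  ⇒  cos φ = 0.4762  ⇒  φ = arccos(0.4762) ≈ 61.6°.

61.6°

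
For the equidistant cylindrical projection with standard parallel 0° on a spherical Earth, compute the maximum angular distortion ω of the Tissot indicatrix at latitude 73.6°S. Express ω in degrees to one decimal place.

68.1°

For the equirectangular projection with φ₀ = 0 (plate carrée), h = 1 along meridians and k = sec φ along parallels.
At 73.6°: h = 1.000, k = 3.542; principal scales a = 3.542, b = 1.000.
sin(ω/2) = (a − b)/(a + b) = 2.542/4.542 = 0.5596, so ω = 2 arcsin(0.5596) ≈ 68.1°.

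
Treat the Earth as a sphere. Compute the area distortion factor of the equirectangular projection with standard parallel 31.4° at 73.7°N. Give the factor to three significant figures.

With standard parallel φ₀ = 31.4°, the equirectangular projection gives x = Rλ cos φ₀, y = Rφ, so h = 1 and k = cos 31.4° / cos φ.
Areal scale = h·k = 1 × cos φ₀ / cos φ; at 73.7°, h = 1.000, k = 3.041, so h·k = 3.041.

3.04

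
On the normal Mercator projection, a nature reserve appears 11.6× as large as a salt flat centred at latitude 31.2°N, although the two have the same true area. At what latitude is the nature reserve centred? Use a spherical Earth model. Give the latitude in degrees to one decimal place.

Mercator areal scale is sec²φ, so apparent-area ratio = sec²φ₁ / sec²φ₂ = cos²φ₂ / cos²φ₁.
cos²φ₂ / cos²φ₁ = 11.6  ⇒  cos φ₁ = cos 31.2° / √11.6 = 0.8554/3.406 = 0.2511.
φ₁ = arccos(0.2511) ≈ 75.5°.

75.5°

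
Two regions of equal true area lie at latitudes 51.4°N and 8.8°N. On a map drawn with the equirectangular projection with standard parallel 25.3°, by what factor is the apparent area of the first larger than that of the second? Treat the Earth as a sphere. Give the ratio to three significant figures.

The equidistant cylindrical projection with φ₀ = 25.3° has h = 1 (meridians true) and k = cos φ₀ / cos φ along parallels.
Areal scale at 51.4°: h·k = 1.000 × 1.449 = 1.449.
Areal scale at 8.8°: h·k = 1.000 × 0.9149 = 0.9149.
Ratio = 1.449/0.9149 ≈ 1.58.

1.58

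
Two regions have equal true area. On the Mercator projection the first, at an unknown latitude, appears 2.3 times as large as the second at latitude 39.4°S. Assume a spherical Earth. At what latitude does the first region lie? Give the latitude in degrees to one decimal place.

On Mercator, (apparent₁)/(apparent₂) = sec²φ₁ / sec²φ₂ when true areas are equal.
cos²φ₂ / cos²φ₁ = 2.3  ⇒  cos φ₁ = cos 39.4° / √2.3 = 0.7727/1.517 = 0.5095.
φ₁ = arccos(0.5095) ≈ 59.4°.

59.4°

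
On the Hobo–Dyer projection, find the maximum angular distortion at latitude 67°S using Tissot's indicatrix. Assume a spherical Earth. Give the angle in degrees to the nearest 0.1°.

75.1°

Hobo–Dyer is a cylindrical equal-area projection with standard parallels at ±37.5°. For cylindrical equal-area with standard parallel φ₀, h = cos φ / cos φ₀ and k = cos φ₀ / cos φ, so h·k = 1.
At 67°: h = 0.4925, k = 2.030; principal scales a = 2.030, b = 0.4925.
sin(ω/2) = (a − b)/(a + b) = 1.538/2.523 = 0.6096, so ω = 2 arcsin(0.6096) ≈ 75.1°.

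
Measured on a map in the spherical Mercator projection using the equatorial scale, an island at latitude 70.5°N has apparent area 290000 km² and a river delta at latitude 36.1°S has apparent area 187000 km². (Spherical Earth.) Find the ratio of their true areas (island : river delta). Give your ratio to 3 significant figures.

0.265

On Mercator the areal scale is sec²φ, so true area = apparent × cos²φ.
True area of island: 290000 × cos²(70.5°) = 290000 × 0.1114 = 32310 km².
True area of river delta: 187000 × cos²(36.1°) = 187000 × 0.6528 = 122100 km².
Ratio = 32310 / 122100 ≈ 0.265.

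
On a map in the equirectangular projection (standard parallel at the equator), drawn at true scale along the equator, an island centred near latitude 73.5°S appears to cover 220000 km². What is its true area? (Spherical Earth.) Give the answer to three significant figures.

62500 km²

Plate carrée maps x = Rλ, y = Rφ. The meridian scale is h = 1 and the parallel scale is k = 1/cos φ = sec φ.
Areal scale = h·k = 1 × sec φ; at 73.5°, h = 1.000, k = 3.521, so h·k = 3.521.
True area = apparent / (areal scale) = 220000 / 3.521 ≈ 62500 km².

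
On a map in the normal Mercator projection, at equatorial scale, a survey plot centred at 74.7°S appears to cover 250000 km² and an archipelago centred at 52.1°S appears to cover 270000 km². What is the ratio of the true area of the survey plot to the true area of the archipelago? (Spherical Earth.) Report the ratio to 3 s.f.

On Mercator the areal scale is sec²φ, so true area = apparent × cos²φ.
True area of survey plot: 250000 × cos²(74.7°) = 250000 × 0.06963 = 17410 km².
True area of archipelago: 270000 × cos²(52.1°) = 270000 × 0.3773 = 101900 km².
Ratio = 17410 / 101900 ≈ 0.171.

0.171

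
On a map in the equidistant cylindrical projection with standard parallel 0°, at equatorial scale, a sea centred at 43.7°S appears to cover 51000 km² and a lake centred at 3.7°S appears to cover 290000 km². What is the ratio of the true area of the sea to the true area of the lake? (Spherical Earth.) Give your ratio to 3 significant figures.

0.127

Plate carrée has h = 1 and k = sec φ, giving areal scale sec φ; true area = (apparent area) · cos φ.
True area of sea: 51000 × cos(43.7°) = 51000 × 0.7230 = 36870 km².
True area of lake: 290000 × cos(3.7°) = 290000 × 0.9979 = 289400 km².
Ratio = 36870 / 289400 ≈ 0.127.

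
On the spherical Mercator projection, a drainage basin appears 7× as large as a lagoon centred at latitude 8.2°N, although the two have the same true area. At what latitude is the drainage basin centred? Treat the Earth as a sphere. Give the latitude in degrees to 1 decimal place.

68.0°

On Mercator, (apparent₁)/(apparent₂) = sec²φ₁ / sec²φ₂ when true areas are equal.
cos²φ₂ / cos²φ₁ = 7  ⇒  cos φ₁ = cos 8.2° / √7 = 0.9898/2.646 = 0.3741.
φ₁ = arccos(0.3741) ≈ 68.0°.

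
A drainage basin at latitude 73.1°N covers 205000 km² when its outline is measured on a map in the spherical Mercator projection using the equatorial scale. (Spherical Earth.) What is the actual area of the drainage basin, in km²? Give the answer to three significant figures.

The Mercator projection is conformal; its linear scale factor is the same in every direction and equals sec φ = 1/cos φ.
Areal scale = k² = sec²φ = 1/cos²(73.1°) = 1/0.2907² = 11.83.
True area = apparent / (areal scale) = 205000 / 11.83 ≈ 17300 km².

17300 km²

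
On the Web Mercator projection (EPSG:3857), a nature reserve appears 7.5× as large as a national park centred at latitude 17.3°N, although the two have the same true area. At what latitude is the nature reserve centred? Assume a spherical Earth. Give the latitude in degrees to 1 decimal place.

Mercator areal scale is sec²φ, so apparent-area ratio = sec²φ₁ / sec²φ₂ = cos²φ₂ / cos²φ₁.
cos²φ₂ / cos²φ₁ = 7.5  ⇒  cos φ₁ = cos 17.3° / √7.5 = 0.9548/2.739 = 0.3486.
φ₁ = arccos(0.3486) ≈ 69.6°.

69.6°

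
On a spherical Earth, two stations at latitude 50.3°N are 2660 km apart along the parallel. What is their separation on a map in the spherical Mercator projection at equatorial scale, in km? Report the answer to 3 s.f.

4160 km

Mercator is conformal, so the point scale is isotropic: h = k = sec φ = 1/cos φ.
Along the parallel, k = sec 50.3° = 1/0.6388 = 1.566.
Map distance = 2660 × 1.566 ≈ 4160 km.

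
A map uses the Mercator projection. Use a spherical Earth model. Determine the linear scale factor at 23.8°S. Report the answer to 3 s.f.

For Mercator, h = k = sec φ (a conformal cylindrical projection has a single point scale, 1/cos φ).
k = 1/cos 23.8° = 1/0.9150 = 1.093.

1.09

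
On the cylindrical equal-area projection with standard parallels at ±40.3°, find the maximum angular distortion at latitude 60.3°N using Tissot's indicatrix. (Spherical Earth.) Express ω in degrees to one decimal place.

Cylindrical equal-area (φ₀ = 40.3°): h = cos φ / cos 40.3° along meridians, k = cos 40.3° / cos φ along parallels; h·k = 1.
At 60.3°: h = 0.6496, k = 1.539; principal scales a = 1.539, b = 0.6496.
sin(ω/2) = (a − b)/(a + b) = 0.8897/2.189 = 0.4064, so ω = 2 arcsin(0.4064) ≈ 48.0°.

48.0°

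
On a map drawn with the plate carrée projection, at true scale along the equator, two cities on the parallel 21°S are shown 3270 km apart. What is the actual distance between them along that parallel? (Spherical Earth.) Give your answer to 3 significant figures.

3050 km

In the plate carrée (x = Rλ, y = Rφ), meridians are true-scale (h = 1) and parallels are stretched by k = sec φ.
Along the parallel at 21°, map distances are exaggerated by k = sec 21° = 1.071.
True distance = 3270 / 1.071 = 3270 × cos 21° ≈ 3050 km.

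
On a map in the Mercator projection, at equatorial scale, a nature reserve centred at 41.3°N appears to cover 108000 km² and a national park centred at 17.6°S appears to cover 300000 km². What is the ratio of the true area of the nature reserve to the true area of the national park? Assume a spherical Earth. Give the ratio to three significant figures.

0.224

On Mercator the areal scale is sec²φ, so true area = apparent × cos²φ.
True area of nature reserve: 108000 × cos²(41.3°) = 108000 × 0.5644 = 60950 km².
True area of national park: 300000 × cos²(17.6°) = 300000 × 0.9086 = 272600 km².
Ratio = 60950 / 272600 ≈ 0.224.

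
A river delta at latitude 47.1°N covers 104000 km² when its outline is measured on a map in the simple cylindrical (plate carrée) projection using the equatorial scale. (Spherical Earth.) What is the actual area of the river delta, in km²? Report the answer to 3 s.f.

For the equirectangular projection with φ₀ = 0 (plate carrée), h = 1 along meridians and k = sec φ along parallels.
Areal scale = h·k = 1 × sec φ; at 47.1°, h = 1.000, k = 1.469, so h·k = 1.469.
True area = apparent / (areal scale) = 104000 / 1.469 ≈ 70800 km².

70800 km²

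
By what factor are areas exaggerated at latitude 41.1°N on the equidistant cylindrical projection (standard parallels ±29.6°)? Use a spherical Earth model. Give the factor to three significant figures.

In the equirectangular projection with standard parallel φ₀ = 29.6° (x = Rλ cos φ₀, y = Rφ), meridians are true-scale (h = 1) and the parallel scale is k = cos φ₀ / cos φ.
Areal scale = h·k = 1 × cos φ₀ / cos φ; at 41.1°, h = 1.000, k = 1.154, so h·k = 1.154.

1.15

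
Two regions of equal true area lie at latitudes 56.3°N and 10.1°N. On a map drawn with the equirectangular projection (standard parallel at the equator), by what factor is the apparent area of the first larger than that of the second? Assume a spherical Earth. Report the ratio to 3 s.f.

1.77

Plate carrée maps x = Rλ, y = Rφ. The meridian scale is h = 1 and the parallel scale is k = 1/cos φ = sec φ.
Areal scale at 56.3°: h·k = 1.000 × 1.802 = 1.802.
Areal scale at 10.1°: h·k = 1.000 × 1.016 = 1.016.
Ratio = 1.802/1.016 ≈ 1.77.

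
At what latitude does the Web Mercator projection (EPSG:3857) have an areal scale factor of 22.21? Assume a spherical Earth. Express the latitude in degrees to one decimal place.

Mercator areal scale is sec²φ.
sec²φ = 22.21  ⇒  cos²φ = 0.04502  ⇒  cos φ = 0.2122.
φ = arccos(0.2122) ≈ 77.7°.

77.7°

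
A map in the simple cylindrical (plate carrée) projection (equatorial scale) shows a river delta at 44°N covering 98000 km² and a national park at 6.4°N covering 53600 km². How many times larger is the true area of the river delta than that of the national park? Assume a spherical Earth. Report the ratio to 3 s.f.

1.32

On the plate carrée, areal scale = h·k = 1 × sec φ, so true area = apparent × cos φ.
True area of river delta: 98000 × cos(44°) = 98000 × 0.7193 = 70500 km².
True area of national park: 53600 × cos(6.4°) = 53600 × 0.9938 = 53270 km².
Ratio = 70500 / 53270 ≈ 1.32.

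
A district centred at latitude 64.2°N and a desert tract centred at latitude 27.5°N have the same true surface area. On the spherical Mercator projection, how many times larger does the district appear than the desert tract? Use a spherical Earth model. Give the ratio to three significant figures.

4.15

Mercator areal scale is sec²φ.
At 64.2°: sec²(64.2°) = 1/0.4352² = 5.279.
At 27.5°: sec²(27.5°) = 1/0.8870² = 1.271.
Ratio = 5.279/1.271 = cos²(27.5°)/cos²(64.2°) ≈ 4.15.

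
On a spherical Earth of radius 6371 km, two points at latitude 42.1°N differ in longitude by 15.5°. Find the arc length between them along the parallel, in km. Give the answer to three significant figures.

1280 km

Arc length along a parallel = R cos φ · Δλ (with Δλ in radians).
= 6371 × cos 42.1° × (15.5° × π/180) = 6371 × 0.7420 × 0.2705 ≈ 1280 km.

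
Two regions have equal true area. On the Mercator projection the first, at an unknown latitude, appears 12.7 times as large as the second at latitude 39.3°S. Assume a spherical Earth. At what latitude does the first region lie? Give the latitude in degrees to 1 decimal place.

For equal true areas on Mercator, apparent areas scale as sec²φ, so the ratio is cos²φ₂ / cos²φ₁.
cos²φ₂ / cos²φ₁ = 12.7  ⇒  cos φ₁ = cos 39.3° / √12.7 = 0.7738/3.564 = 0.2171.
φ₁ = arccos(0.2171) ≈ 77.5°.

77.5°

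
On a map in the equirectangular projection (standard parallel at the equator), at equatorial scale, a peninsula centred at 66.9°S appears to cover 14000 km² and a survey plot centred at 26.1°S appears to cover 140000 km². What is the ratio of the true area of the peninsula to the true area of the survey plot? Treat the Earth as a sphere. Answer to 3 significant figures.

0.0437

Plate carrée has h = 1 and k = sec φ, giving areal scale sec φ; true area = (apparent area) · cos φ.
True area of peninsula: 14000 × cos(66.9°) = 14000 × 0.3923 = 5493 km².
True area of survey plot: 140000 × cos(26.1°) = 140000 × 0.8980 = 125700 km².
Ratio = 5493 / 125700 ≈ 0.0437.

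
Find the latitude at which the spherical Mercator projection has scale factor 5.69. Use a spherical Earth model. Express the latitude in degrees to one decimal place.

79.9°

Mercator scale is k = sec φ = 1/cos φ.
1/cos φ = 5.69  ⇒  cos φ = 0.1757  ⇒  φ = arccos(0.1757) ≈ 79.9°.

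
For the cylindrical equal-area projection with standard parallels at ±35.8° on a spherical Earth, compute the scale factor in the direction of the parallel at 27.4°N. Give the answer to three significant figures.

Cylindrical equal-area (φ₀ = 35.8°): h = cos φ / cos 35.8° along meridians, k = cos 35.8° / cos φ along parallels; h·k = 1.
k = cos 35.8° / cos 27.4° = 0.8111/0.8878 = 0.9136.

0.914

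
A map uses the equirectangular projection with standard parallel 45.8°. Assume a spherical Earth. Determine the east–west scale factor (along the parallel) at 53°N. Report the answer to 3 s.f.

1.16

With standard parallel φ₀ = 45.8°, the equirectangular projection gives x = Rλ cos φ₀, y = Rφ, so h = 1 and k = cos 45.8° / cos φ.
k = cos 45.8° / cos 53° = 0.6972/0.6018 = 1.158.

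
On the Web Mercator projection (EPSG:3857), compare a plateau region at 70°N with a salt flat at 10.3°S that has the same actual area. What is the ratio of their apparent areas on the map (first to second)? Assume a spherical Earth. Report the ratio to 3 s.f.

8.28

Mercator areal scale is sec²φ.
At 70°: sec²(70°) = 1/0.3420² = 8.549.
At 10.3°: sec²(10.3°) = 1/0.9839² = 1.033.
Ratio = 8.549/1.033 = cos²(10.3°)/cos²(70°) ≈ 8.28.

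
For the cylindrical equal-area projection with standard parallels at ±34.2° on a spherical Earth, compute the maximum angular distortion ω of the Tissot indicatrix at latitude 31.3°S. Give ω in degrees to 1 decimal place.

3.7°

For cylindrical equal-area with standard parallel φ₀, h = cos φ / cos φ₀ and k = cos φ₀ / cos φ, so h·k = 1.
At 31.3°: h = 1.033, k = 0.9680; principal scales a = 1.033, b = 0.9680.
sin(ω/2) = (a − b)/(a + b) = 0.06514/2.001 = 0.03255, so ω = 2 arcsin(0.03255) ≈ 3.7°.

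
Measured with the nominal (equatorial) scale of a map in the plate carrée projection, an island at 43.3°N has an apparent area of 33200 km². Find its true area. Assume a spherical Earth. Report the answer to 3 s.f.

24200 km²

In the plate carrée (x = Rλ, y = Rφ), meridians are true-scale (h = 1) and parallels are stretched by k = sec φ.
Areal scale = h·k = 1 × sec φ; at 43.3°, h = 1.000, k = 1.374, so h·k = 1.374.
True area = apparent / (areal scale) = 33200 / 1.374 ≈ 24200 km².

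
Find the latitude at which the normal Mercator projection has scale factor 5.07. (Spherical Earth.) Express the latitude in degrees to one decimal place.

Mercator scale is k = sec φ = 1/cos φ.
1/cos φ = 5.07  ⇒  cos φ = 0.1972  ⇒  φ = arccos(0.1972) ≈ 78.6°.

78.6°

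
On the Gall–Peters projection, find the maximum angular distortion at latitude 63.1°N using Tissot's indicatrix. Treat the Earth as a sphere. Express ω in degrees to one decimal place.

49.5°

Gall–Peters is a cylindrical equal-area projection with standard parallels at ±45°. For cylindrical equal-area with standard parallel φ₀, h = cos φ / cos φ₀ and k = cos φ₀ / cos φ, so h·k = 1.
At 63.1°: h = 0.6398, k = 1.563; principal scales a = 1.563, b = 0.6398.
sin(ω/2) = (a − b)/(a + b) = 0.9231/2.203 = 0.4190, so ω = 2 arcsin(0.4190) ≈ 49.5°.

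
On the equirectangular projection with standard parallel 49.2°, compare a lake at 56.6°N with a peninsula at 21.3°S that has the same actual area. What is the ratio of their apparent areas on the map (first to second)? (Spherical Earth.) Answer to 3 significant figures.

With standard parallel φ₀ = 49.2°, the equirectangular projection gives x = Rλ cos φ₀, y = Rφ, so h = 1 and k = cos 49.2° / cos φ.
Areal scale at 56.6°: h·k = 1.000 × 1.187 = 1.187.
Areal scale at 21.3°: h·k = 1.000 × 0.7013 = 0.7013.
Ratio = 1.187/0.7013 ≈ 1.69.

1.69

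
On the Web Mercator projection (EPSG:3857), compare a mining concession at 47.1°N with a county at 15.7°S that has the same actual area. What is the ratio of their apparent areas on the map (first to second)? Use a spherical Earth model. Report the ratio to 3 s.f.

2.00

Mercator is conformal with k = sec φ, so areal scale = k² = sec²φ.
At 47.1°: sec²(47.1°) = 1/0.6807² = 2.158.
At 15.7°: sec²(15.7°) = 1/0.9627² = 1.079.
Ratio = 2.158/1.079 = cos²(15.7°)/cos²(47.1°) ≈ 2.00.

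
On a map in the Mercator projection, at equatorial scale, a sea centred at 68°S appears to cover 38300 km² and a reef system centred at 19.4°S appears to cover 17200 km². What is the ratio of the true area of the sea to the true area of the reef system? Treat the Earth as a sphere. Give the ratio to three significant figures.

Since Mercator area scale is 1/cos²φ, the true area equals the apparent area multiplied by cos²φ.
True area of sea: 38300 × cos²(68°) = 38300 × 0.1403 = 5375 km².
True area of reef system: 17200 × cos²(19.4°) = 17200 × 0.8897 = 15300 km².
Ratio = 5375 / 15300 ≈ 0.351.

0.351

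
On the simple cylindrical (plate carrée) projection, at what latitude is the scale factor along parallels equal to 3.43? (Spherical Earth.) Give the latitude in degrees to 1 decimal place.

73.0°

Plate carrée: h = 1, k = sec φ along parallels.
sec φ = 3.43  ⇒  cos φ = 0.2915  ⇒  φ ≈ 73.0°.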